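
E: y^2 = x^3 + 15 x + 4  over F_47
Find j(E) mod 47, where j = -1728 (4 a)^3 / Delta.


Delta = -16(4 a^3 + 27 b^2) mod 47 = 9
-1728 * (4 a)^3 = -1728 * (4*15)^3 mod 47 = 9
j = 9 * 9^(-1) mod 47 = 1

j = 1 (mod 47)


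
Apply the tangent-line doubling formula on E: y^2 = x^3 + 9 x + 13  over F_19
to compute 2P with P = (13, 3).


Doubling: s = (3 x1^2 + a) / (2 y1)
s = (3*13^2 + 9) / (2*3) mod 19 = 10
x3 = s^2 - 2 x1 mod 19 = 10^2 - 2*13 = 17
y3 = s (x1 - x3) - y1 mod 19 = 10 * (13 - 17) - 3 = 14

2P = (17, 14)


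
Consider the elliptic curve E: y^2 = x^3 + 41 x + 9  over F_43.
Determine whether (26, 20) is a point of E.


Check whether y^2 = x^3 + 41 x + 9 (mod 43) for (x, y) = (26, 20).
LHS: y^2 = 20^2 mod 43 = 13
RHS: x^3 + 41 x + 9 = 26^3 + 41*26 + 9 mod 43 = 32
LHS != RHS

No, not on the curve


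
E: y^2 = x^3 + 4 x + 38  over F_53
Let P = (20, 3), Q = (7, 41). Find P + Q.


P != Q, so use the chord formula.
s = (y2 - y1) / (x2 - x1) = (38) / (40) mod 53 = 46
x3 = s^2 - x1 - x2 mod 53 = 46^2 - 20 - 7 = 22
y3 = s (x1 - x3) - y1 mod 53 = 46 * (20 - 22) - 3 = 11

P + Q = (22, 11)


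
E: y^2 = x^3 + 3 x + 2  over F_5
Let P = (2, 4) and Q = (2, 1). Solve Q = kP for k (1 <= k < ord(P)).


Enumerate multiples of P until we hit Q = (2, 1):
  1P = (2, 4)
  2P = (1, 1)
  3P = (1, 4)
  4P = (2, 1)
Match found at i = 4.

k = 4


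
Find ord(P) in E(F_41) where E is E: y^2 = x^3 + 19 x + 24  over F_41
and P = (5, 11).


Compute successive multiples of P until we hit O:
  1P = (5, 11)
  2P = (13, 7)
  3P = (13, 34)
  4P = (5, 30)
  5P = O

ord(P) = 5


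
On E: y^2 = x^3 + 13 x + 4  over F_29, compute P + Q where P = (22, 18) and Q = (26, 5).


P != Q, so use the chord formula.
s = (y2 - y1) / (x2 - x1) = (16) / (4) mod 29 = 4
x3 = s^2 - x1 - x2 mod 29 = 4^2 - 22 - 26 = 26
y3 = s (x1 - x3) - y1 mod 29 = 4 * (22 - 26) - 18 = 24

P + Q = (26, 24)


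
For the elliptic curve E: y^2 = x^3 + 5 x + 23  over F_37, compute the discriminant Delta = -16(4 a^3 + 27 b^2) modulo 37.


4 a^3 + 27 b^2 = 4*5^3 + 27*23^2 = 500 + 14283 = 14783
Delta = -16 * (14783) = -236528
Delta mod 37 = 13

Delta = 13 (mod 37)


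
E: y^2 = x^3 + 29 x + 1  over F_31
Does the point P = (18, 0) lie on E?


Check whether y^2 = x^3 + 29 x + 1 (mod 31) for (x, y) = (18, 0).
LHS: y^2 = 0^2 mod 31 = 0
RHS: x^3 + 29 x + 1 = 18^3 + 29*18 + 1 mod 31 = 0
LHS = RHS

Yes, on the curve


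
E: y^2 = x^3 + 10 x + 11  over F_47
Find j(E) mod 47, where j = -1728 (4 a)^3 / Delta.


Delta = -16(4 a^3 + 27 b^2) mod 47 = 6
-1728 * (4 a)^3 = -1728 * (4*10)^3 mod 47 = 34
j = 34 * 6^(-1) mod 47 = 37

j = 37 (mod 47)


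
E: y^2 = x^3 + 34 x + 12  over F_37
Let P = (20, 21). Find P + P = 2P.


Doubling: s = (3 x1^2 + a) / (2 y1)
s = (3*20^2 + 34) / (2*21) mod 37 = 10
x3 = s^2 - 2 x1 mod 37 = 10^2 - 2*20 = 23
y3 = s (x1 - x3) - y1 mod 37 = 10 * (20 - 23) - 21 = 23

2P = (23, 23)


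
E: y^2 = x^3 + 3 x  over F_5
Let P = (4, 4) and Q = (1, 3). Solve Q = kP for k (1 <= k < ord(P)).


Enumerate multiples of P until we hit Q = (1, 3):
  1P = (4, 4)
  2P = (1, 2)
  3P = (1, 3)
Match found at i = 3.

k = 3


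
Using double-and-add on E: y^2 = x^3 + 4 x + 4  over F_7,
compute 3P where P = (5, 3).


k = 3 = 11_2 (binary, LSB first: 11)
Double-and-add from P = (5, 3):
  bit 0 = 1: acc = O + (5, 3) = (5, 3)
  bit 1 = 1: acc = (5, 3) + (1, 3) = (1, 4)

3P = (1, 4)


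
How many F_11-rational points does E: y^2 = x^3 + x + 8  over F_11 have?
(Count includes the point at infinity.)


For each x in F_11, count y with y^2 = x^3 + 1 x + 8 mod 11:
  x = 3: RHS = 5, y in [4, 7]  -> 2 point(s)
  x = 8: RHS = 0, y in [0]  -> 1 point(s)
  x = 9: RHS = 9, y in [3, 8]  -> 2 point(s)
Affine points: 5. Add the point at infinity: total = 6.

#E(F_11) = 6


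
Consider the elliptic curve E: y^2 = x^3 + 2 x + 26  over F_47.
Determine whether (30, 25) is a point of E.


Check whether y^2 = x^3 + 2 x + 26 (mod 47) for (x, y) = (30, 25).
LHS: y^2 = 25^2 mod 47 = 14
RHS: x^3 + 2 x + 26 = 30^3 + 2*30 + 26 mod 47 = 14
LHS = RHS

Yes, on the curve


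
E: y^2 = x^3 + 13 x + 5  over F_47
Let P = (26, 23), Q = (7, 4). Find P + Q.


P != Q, so use the chord formula.
s = (y2 - y1) / (x2 - x1) = (28) / (28) mod 47 = 1
x3 = s^2 - x1 - x2 mod 47 = 1^2 - 26 - 7 = 15
y3 = s (x1 - x3) - y1 mod 47 = 1 * (26 - 15) - 23 = 35

P + Q = (15, 35)


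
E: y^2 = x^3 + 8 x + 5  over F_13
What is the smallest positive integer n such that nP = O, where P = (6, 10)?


Compute successive multiples of P until we hit O:
  1P = (6, 10)
  2P = (5, 1)
  3P = (5, 12)
  4P = (6, 3)
  5P = O

ord(P) = 5


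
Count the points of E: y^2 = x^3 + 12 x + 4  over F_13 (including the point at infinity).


For each x in F_13, count y with y^2 = x^3 + 12 x + 4 mod 13:
  x = 0: RHS = 4, y in [2, 11]  -> 2 point(s)
  x = 1: RHS = 4, y in [2, 11]  -> 2 point(s)
  x = 2: RHS = 10, y in [6, 7]  -> 2 point(s)
  x = 4: RHS = 12, y in [5, 8]  -> 2 point(s)
  x = 8: RHS = 1, y in [1, 12]  -> 2 point(s)
  x = 9: RHS = 9, y in [3, 10]  -> 2 point(s)
  x = 12: RHS = 4, y in [2, 11]  -> 2 point(s)
Affine points: 14. Add the point at infinity: total = 15.

#E(F_13) = 15


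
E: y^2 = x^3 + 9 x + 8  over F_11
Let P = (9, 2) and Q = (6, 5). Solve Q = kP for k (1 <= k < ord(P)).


Enumerate multiples of P until we hit Q = (6, 5):
  1P = (9, 2)
  2P = (2, 10)
  3P = (4, 8)
  4P = (10, 8)
  5P = (6, 5)
Match found at i = 5.

k = 5


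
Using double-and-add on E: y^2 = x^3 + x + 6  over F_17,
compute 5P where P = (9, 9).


k = 5 = 101_2 (binary, LSB first: 101)
Double-and-add from P = (9, 9):
  bit 0 = 1: acc = O + (9, 9) = (9, 9)
  bit 1 = 0: acc unchanged = (9, 9)
  bit 2 = 1: acc = (9, 9) + (7, 13) = (5, 0)

5P = (5, 0)


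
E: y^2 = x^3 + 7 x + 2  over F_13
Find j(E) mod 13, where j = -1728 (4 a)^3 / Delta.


Delta = -16(4 a^3 + 27 b^2) mod 13 = 6
-1728 * (4 a)^3 = -1728 * (4*7)^3 mod 13 = 8
j = 8 * 6^(-1) mod 13 = 10

j = 10 (mod 13)


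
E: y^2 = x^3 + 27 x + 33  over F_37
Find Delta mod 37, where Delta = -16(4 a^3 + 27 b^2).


4 a^3 + 27 b^2 = 4*27^3 + 27*33^2 = 78732 + 29403 = 108135
Delta = -16 * (108135) = -1730160
Delta mod 37 = 34

Delta = 34 (mod 37)


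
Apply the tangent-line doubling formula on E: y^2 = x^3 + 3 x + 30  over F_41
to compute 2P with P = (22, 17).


Doubling: s = (3 x1^2 + a) / (2 y1)
s = (3*22^2 + 3) / (2*17) mod 41 = 3
x3 = s^2 - 2 x1 mod 41 = 3^2 - 2*22 = 6
y3 = s (x1 - x3) - y1 mod 41 = 3 * (22 - 6) - 17 = 31

2P = (6, 31)


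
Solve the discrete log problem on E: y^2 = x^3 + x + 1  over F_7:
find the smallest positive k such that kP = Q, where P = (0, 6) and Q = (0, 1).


Enumerate multiples of P until we hit Q = (0, 1):
  1P = (0, 6)
  2P = (2, 2)
  3P = (2, 5)
  4P = (0, 1)
Match found at i = 4.

k = 4


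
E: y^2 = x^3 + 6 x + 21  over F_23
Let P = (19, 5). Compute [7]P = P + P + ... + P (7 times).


k = 7 = 111_2 (binary, LSB first: 111)
Double-and-add from P = (19, 5):
  bit 0 = 1: acc = O + (19, 5) = (19, 5)
  bit 1 = 1: acc = (19, 5) + (16, 2) = (12, 2)
  bit 2 = 1: acc = (12, 2) + (18, 2) = (16, 21)

7P = (16, 21)


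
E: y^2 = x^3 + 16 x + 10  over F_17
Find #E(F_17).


For each x in F_17, count y with y^2 = x^3 + 16 x + 10 mod 17:
  x = 2: RHS = 16, y in [4, 13]  -> 2 point(s)
  x = 3: RHS = 0, y in [0]  -> 1 point(s)
  x = 4: RHS = 2, y in [6, 11]  -> 2 point(s)
  x = 6: RHS = 16, y in [4, 13]  -> 2 point(s)
  x = 8: RHS = 4, y in [2, 15]  -> 2 point(s)
  x = 9: RHS = 16, y in [4, 13]  -> 2 point(s)
  x = 11: RHS = 4, y in [2, 15]  -> 2 point(s)
  x = 12: RHS = 9, y in [3, 14]  -> 2 point(s)
  x = 13: RHS = 1, y in [1, 16]  -> 2 point(s)
  x = 15: RHS = 4, y in [2, 15]  -> 2 point(s)
Affine points: 19. Add the point at infinity: total = 20.

#E(F_17) = 20


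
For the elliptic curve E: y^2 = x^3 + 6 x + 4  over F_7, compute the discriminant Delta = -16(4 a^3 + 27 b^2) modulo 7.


4 a^3 + 27 b^2 = 4*6^3 + 27*4^2 = 864 + 432 = 1296
Delta = -16 * (1296) = -20736
Delta mod 7 = 5

Delta = 5 (mod 7)


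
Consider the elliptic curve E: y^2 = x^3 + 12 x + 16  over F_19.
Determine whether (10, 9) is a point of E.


Check whether y^2 = x^3 + 12 x + 16 (mod 19) for (x, y) = (10, 9).
LHS: y^2 = 9^2 mod 19 = 5
RHS: x^3 + 12 x + 16 = 10^3 + 12*10 + 16 mod 19 = 15
LHS != RHS

No, not on the curve


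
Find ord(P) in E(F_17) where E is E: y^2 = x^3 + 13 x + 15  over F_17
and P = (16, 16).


Compute successive multiples of P until we hit O:
  1P = (16, 16)
  2P = (15, 10)
  3P = (5, 16)
  4P = (13, 1)
  5P = (13, 16)
  6P = (5, 1)
  7P = (15, 7)
  8P = (16, 1)
  ... (continuing to 9P)
  9P = O

ord(P) = 9


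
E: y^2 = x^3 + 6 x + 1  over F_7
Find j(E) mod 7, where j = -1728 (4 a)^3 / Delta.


Delta = -16(4 a^3 + 27 b^2) mod 7 = 3
-1728 * (4 a)^3 = -1728 * (4*6)^3 mod 7 = 6
j = 6 * 3^(-1) mod 7 = 2

j = 2 (mod 7)


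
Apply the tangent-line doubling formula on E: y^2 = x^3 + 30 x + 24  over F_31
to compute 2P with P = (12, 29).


Doubling: s = (3 x1^2 + a) / (2 y1)
s = (3*12^2 + 30) / (2*29) mod 31 = 24
x3 = s^2 - 2 x1 mod 31 = 24^2 - 2*12 = 25
y3 = s (x1 - x3) - y1 mod 31 = 24 * (12 - 25) - 29 = 0

2P = (25, 0)


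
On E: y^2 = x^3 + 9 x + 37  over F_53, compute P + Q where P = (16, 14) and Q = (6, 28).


P != Q, so use the chord formula.
s = (y2 - y1) / (x2 - x1) = (14) / (43) mod 53 = 41
x3 = s^2 - x1 - x2 mod 53 = 41^2 - 16 - 6 = 16
y3 = s (x1 - x3) - y1 mod 53 = 41 * (16 - 16) - 14 = 39

P + Q = (16, 39)


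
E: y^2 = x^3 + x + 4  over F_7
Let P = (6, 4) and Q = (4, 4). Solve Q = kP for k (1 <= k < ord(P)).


Enumerate multiples of P until we hit Q = (4, 4):
  1P = (6, 4)
  2P = (4, 4)
Match found at i = 2.

k = 2


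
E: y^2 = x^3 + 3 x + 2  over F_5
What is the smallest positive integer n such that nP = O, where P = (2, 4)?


Compute successive multiples of P until we hit O:
  1P = (2, 4)
  2P = (1, 1)
  3P = (1, 4)
  4P = (2, 1)
  5P = O

ord(P) = 5


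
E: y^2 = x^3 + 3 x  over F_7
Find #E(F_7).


For each x in F_7, count y with y^2 = x^3 + 3 x + 0 mod 7:
  x = 0: RHS = 0, y in [0]  -> 1 point(s)
  x = 1: RHS = 4, y in [2, 5]  -> 2 point(s)
  x = 2: RHS = 0, y in [0]  -> 1 point(s)
  x = 3: RHS = 1, y in [1, 6]  -> 2 point(s)
  x = 5: RHS = 0, y in [0]  -> 1 point(s)
Affine points: 7. Add the point at infinity: total = 8.

#E(F_7) = 8


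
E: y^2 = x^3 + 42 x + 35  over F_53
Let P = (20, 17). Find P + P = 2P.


Doubling: s = (3 x1^2 + a) / (2 y1)
s = (3*20^2 + 42) / (2*17) mod 53 = 49
x3 = s^2 - 2 x1 mod 53 = 49^2 - 2*20 = 29
y3 = s (x1 - x3) - y1 mod 53 = 49 * (20 - 29) - 17 = 19

2P = (29, 19)


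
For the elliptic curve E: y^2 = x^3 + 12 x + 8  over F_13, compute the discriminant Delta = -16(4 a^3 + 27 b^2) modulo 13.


4 a^3 + 27 b^2 = 4*12^3 + 27*8^2 = 6912 + 1728 = 8640
Delta = -16 * (8640) = -138240
Delta mod 13 = 2

Delta = 2 (mod 13)


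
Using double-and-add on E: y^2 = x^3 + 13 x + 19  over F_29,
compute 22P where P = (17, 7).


k = 22 = 10110_2 (binary, LSB first: 01101)
Double-and-add from P = (17, 7):
  bit 0 = 0: acc unchanged = O
  bit 1 = 1: acc = O + (18, 13) = (18, 13)
  bit 2 = 1: acc = (18, 13) + (6, 20) = (14, 4)
  bit 3 = 0: acc unchanged = (14, 4)
  bit 4 = 1: acc = (14, 4) + (15, 15) = (5, 8)

22P = (5, 8)


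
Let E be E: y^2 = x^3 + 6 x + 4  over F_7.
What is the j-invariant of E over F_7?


Delta = -16(4 a^3 + 27 b^2) mod 7 = 5
-1728 * (4 a)^3 = -1728 * (4*6)^3 mod 7 = 6
j = 6 * 5^(-1) mod 7 = 4

j = 4 (mod 7)


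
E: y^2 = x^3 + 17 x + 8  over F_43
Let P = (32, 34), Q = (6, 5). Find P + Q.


P != Q, so use the chord formula.
s = (y2 - y1) / (x2 - x1) = (14) / (17) mod 43 = 16
x3 = s^2 - x1 - x2 mod 43 = 16^2 - 32 - 6 = 3
y3 = s (x1 - x3) - y1 mod 43 = 16 * (32 - 3) - 34 = 0

P + Q = (3, 0)


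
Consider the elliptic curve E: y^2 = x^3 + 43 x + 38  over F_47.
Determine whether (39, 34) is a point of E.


Check whether y^2 = x^3 + 43 x + 38 (mod 47) for (x, y) = (39, 34).
LHS: y^2 = 34^2 mod 47 = 28
RHS: x^3 + 43 x + 38 = 39^3 + 43*39 + 38 mod 47 = 28
LHS = RHS

Yes, on the curve


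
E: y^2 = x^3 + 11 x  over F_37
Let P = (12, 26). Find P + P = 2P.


Doubling: s = (3 x1^2 + a) / (2 y1)
s = (3*12^2 + 11) / (2*26) mod 37 = 32
x3 = s^2 - 2 x1 mod 37 = 32^2 - 2*12 = 1
y3 = s (x1 - x3) - y1 mod 37 = 32 * (12 - 1) - 26 = 30

2P = (1, 30)


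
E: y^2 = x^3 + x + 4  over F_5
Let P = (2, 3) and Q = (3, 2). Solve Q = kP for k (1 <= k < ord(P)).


Enumerate multiples of P until we hit Q = (3, 2):
  1P = (2, 3)
  2P = (0, 3)
  3P = (3, 2)
Match found at i = 3.

k = 3


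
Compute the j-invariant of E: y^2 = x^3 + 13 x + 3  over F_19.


Delta = -16(4 a^3 + 27 b^2) mod 19 = 18
-1728 * (4 a)^3 = -1728 * (4*13)^3 mod 19 = 8
j = 8 * 18^(-1) mod 19 = 11

j = 11 (mod 19)


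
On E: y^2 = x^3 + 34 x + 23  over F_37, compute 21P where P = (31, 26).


k = 21 = 10101_2 (binary, LSB first: 10101)
Double-and-add from P = (31, 26):
  bit 0 = 1: acc = O + (31, 26) = (31, 26)
  bit 1 = 0: acc unchanged = (31, 26)
  bit 2 = 1: acc = (31, 26) + (17, 36) = (25, 12)
  bit 3 = 0: acc unchanged = (25, 12)
  bit 4 = 1: acc = (25, 12) + (2, 5) = (1, 13)

21P = (1, 13)


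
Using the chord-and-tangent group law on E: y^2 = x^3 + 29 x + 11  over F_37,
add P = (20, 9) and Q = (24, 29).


P != Q, so use the chord formula.
s = (y2 - y1) / (x2 - x1) = (20) / (4) mod 37 = 5
x3 = s^2 - x1 - x2 mod 37 = 5^2 - 20 - 24 = 18
y3 = s (x1 - x3) - y1 mod 37 = 5 * (20 - 18) - 9 = 1

P + Q = (18, 1)


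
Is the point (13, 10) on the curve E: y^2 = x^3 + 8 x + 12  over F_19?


Check whether y^2 = x^3 + 8 x + 12 (mod 19) for (x, y) = (13, 10).
LHS: y^2 = 10^2 mod 19 = 5
RHS: x^3 + 8 x + 12 = 13^3 + 8*13 + 12 mod 19 = 14
LHS != RHS

No, not on the curve


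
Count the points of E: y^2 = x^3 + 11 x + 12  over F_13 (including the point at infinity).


For each x in F_13, count y with y^2 = x^3 + 11 x + 12 mod 13:
  x = 0: RHS = 12, y in [5, 8]  -> 2 point(s)
  x = 2: RHS = 3, y in [4, 9]  -> 2 point(s)
  x = 4: RHS = 3, y in [4, 9]  -> 2 point(s)
  x = 5: RHS = 10, y in [6, 7]  -> 2 point(s)
  x = 7: RHS = 3, y in [4, 9]  -> 2 point(s)
  x = 8: RHS = 1, y in [1, 12]  -> 2 point(s)
  x = 10: RHS = 4, y in [2, 11]  -> 2 point(s)
  x = 12: RHS = 0, y in [0]  -> 1 point(s)
Affine points: 15. Add the point at infinity: total = 16.

#E(F_13) = 16


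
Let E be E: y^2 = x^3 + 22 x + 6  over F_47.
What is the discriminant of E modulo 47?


4 a^3 + 27 b^2 = 4*22^3 + 27*6^2 = 42592 + 972 = 43564
Delta = -16 * (43564) = -697024
Delta mod 47 = 33

Delta = 33 (mod 47)


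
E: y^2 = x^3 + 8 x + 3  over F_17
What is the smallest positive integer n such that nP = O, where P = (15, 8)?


Compute successive multiples of P until we hit O:
  1P = (15, 8)
  2P = (13, 3)
  3P = (8, 1)
  4P = (12, 12)
  5P = (5, 7)
  6P = (5, 10)
  7P = (12, 5)
  8P = (8, 16)
  ... (continuing to 11P)
  11P = O

ord(P) = 11


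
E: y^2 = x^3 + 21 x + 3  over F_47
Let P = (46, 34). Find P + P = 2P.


Doubling: s = (3 x1^2 + a) / (2 y1)
s = (3*46^2 + 21) / (2*34) mod 47 = 28
x3 = s^2 - 2 x1 mod 47 = 28^2 - 2*46 = 34
y3 = s (x1 - x3) - y1 mod 47 = 28 * (46 - 34) - 34 = 20

2P = (34, 20)


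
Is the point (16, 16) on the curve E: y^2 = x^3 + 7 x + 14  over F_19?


Check whether y^2 = x^3 + 7 x + 14 (mod 19) for (x, y) = (16, 16).
LHS: y^2 = 16^2 mod 19 = 9
RHS: x^3 + 7 x + 14 = 16^3 + 7*16 + 14 mod 19 = 4
LHS != RHS

No, not on the curve


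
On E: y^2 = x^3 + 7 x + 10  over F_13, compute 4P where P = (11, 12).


k = 4 = 100_2 (binary, LSB first: 001)
Double-and-add from P = (11, 12):
  bit 0 = 0: acc unchanged = O
  bit 1 = 0: acc unchanged = O
  bit 2 = 1: acc = O + (10, 1) = (10, 1)

4P = (10, 1)


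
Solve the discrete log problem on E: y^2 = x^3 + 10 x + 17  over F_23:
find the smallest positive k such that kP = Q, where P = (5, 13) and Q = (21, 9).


Enumerate multiples of P until we hit Q = (21, 9):
  1P = (5, 13)
  2P = (21, 9)
Match found at i = 2.

k = 2


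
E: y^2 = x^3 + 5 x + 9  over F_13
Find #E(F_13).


For each x in F_13, count y with y^2 = x^3 + 5 x + 9 mod 13:
  x = 0: RHS = 9, y in [3, 10]  -> 2 point(s)
  x = 2: RHS = 1, y in [1, 12]  -> 2 point(s)
  x = 3: RHS = 12, y in [5, 8]  -> 2 point(s)
  x = 5: RHS = 3, y in [4, 9]  -> 2 point(s)
  x = 7: RHS = 10, y in [6, 7]  -> 2 point(s)
  x = 9: RHS = 3, y in [4, 9]  -> 2 point(s)
  x = 11: RHS = 4, y in [2, 11]  -> 2 point(s)
  x = 12: RHS = 3, y in [4, 9]  -> 2 point(s)
Affine points: 16. Add the point at infinity: total = 17.

#E(F_13) = 17


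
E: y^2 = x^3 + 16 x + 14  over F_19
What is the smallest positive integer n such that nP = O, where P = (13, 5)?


Compute successive multiples of P until we hit O:
  1P = (13, 5)
  2P = (13, 14)
  3P = O

ord(P) = 3


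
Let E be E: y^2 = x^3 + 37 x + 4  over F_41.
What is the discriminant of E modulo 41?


4 a^3 + 27 b^2 = 4*37^3 + 27*4^2 = 202612 + 432 = 203044
Delta = -16 * (203044) = -3248704
Delta mod 41 = 13

Delta = 13 (mod 41)


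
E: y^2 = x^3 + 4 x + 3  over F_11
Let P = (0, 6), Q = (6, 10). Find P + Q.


P != Q, so use the chord formula.
s = (y2 - y1) / (x2 - x1) = (4) / (6) mod 11 = 8
x3 = s^2 - x1 - x2 mod 11 = 8^2 - 0 - 6 = 3
y3 = s (x1 - x3) - y1 mod 11 = 8 * (0 - 3) - 6 = 3

P + Q = (3, 3)


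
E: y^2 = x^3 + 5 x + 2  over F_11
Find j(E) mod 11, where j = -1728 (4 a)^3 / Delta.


Delta = -16(4 a^3 + 27 b^2) mod 11 = 7
-1728 * (4 a)^3 = -1728 * (4*5)^3 mod 11 = 8
j = 8 * 7^(-1) mod 11 = 9

j = 9 (mod 11)


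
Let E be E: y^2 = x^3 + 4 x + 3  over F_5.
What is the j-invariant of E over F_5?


Delta = -16(4 a^3 + 27 b^2) mod 5 = 1
-1728 * (4 a)^3 = -1728 * (4*4)^3 mod 5 = 2
j = 2 * 1^(-1) mod 5 = 2

j = 2 (mod 5)


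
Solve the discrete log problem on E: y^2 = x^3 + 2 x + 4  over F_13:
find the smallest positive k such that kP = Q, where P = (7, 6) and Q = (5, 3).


Enumerate multiples of P until we hit Q = (5, 3):
  1P = (7, 6)
  2P = (9, 6)
  3P = (10, 7)
  4P = (12, 1)
  5P = (8, 8)
  6P = (2, 4)
  7P = (0, 2)
  8P = (5, 10)
  9P = (5, 3)
Match found at i = 9.

k = 9


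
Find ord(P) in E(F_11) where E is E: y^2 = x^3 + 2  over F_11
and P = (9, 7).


Compute successive multiples of P until we hit O:
  1P = (9, 7)
  2P = (9, 4)
  3P = O

ord(P) = 3


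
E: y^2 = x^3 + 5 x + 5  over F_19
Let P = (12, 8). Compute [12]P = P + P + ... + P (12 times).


k = 12 = 1100_2 (binary, LSB first: 0011)
Double-and-add from P = (12, 8):
  bit 0 = 0: acc unchanged = O
  bit 1 = 0: acc unchanged = O
  bit 2 = 1: acc = O + (16, 18) = (16, 18)
  bit 3 = 1: acc = (16, 18) + (15, 4) = (13, 5)

12P = (13, 5)


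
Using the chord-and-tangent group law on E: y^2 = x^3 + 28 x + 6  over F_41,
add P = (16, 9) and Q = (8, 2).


P != Q, so use the chord formula.
s = (y2 - y1) / (x2 - x1) = (34) / (33) mod 41 = 6
x3 = s^2 - x1 - x2 mod 41 = 6^2 - 16 - 8 = 12
y3 = s (x1 - x3) - y1 mod 41 = 6 * (16 - 12) - 9 = 15

P + Q = (12, 15)


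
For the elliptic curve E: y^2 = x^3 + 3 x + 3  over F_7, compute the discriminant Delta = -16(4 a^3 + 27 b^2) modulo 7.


4 a^3 + 27 b^2 = 4*3^3 + 27*3^2 = 108 + 243 = 351
Delta = -16 * (351) = -5616
Delta mod 7 = 5

Delta = 5 (mod 7)


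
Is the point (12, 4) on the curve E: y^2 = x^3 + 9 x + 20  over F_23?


Check whether y^2 = x^3 + 9 x + 20 (mod 23) for (x, y) = (12, 4).
LHS: y^2 = 4^2 mod 23 = 16
RHS: x^3 + 9 x + 20 = 12^3 + 9*12 + 20 mod 23 = 16
LHS = RHS

Yes, on the curve


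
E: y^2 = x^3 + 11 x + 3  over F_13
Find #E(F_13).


For each x in F_13, count y with y^2 = x^3 + 11 x + 3 mod 13:
  x = 0: RHS = 3, y in [4, 9]  -> 2 point(s)
  x = 5: RHS = 1, y in [1, 12]  -> 2 point(s)
  x = 6: RHS = 12, y in [5, 8]  -> 2 point(s)
  x = 9: RHS = 12, y in [5, 8]  -> 2 point(s)
  x = 11: RHS = 12, y in [5, 8]  -> 2 point(s)
  x = 12: RHS = 4, y in [2, 11]  -> 2 point(s)
Affine points: 12. Add the point at infinity: total = 13.

#E(F_13) = 13


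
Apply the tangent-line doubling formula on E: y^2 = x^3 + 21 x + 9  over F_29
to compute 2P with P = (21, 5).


Doubling: s = (3 x1^2 + a) / (2 y1)
s = (3*21^2 + 21) / (2*5) mod 29 = 1
x3 = s^2 - 2 x1 mod 29 = 1^2 - 2*21 = 17
y3 = s (x1 - x3) - y1 mod 29 = 1 * (21 - 17) - 5 = 28

2P = (17, 28)


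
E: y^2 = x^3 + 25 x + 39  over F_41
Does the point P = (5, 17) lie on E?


Check whether y^2 = x^3 + 25 x + 39 (mod 41) for (x, y) = (5, 17).
LHS: y^2 = 17^2 mod 41 = 2
RHS: x^3 + 25 x + 39 = 5^3 + 25*5 + 39 mod 41 = 2
LHS = RHS

Yes, on the curve


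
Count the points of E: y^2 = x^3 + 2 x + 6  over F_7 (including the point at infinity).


For each x in F_7, count y with y^2 = x^3 + 2 x + 6 mod 7:
  x = 1: RHS = 2, y in [3, 4]  -> 2 point(s)
  x = 2: RHS = 4, y in [2, 5]  -> 2 point(s)
  x = 3: RHS = 4, y in [2, 5]  -> 2 point(s)
  x = 4: RHS = 1, y in [1, 6]  -> 2 point(s)
  x = 5: RHS = 1, y in [1, 6]  -> 2 point(s)
Affine points: 10. Add the point at infinity: total = 11.

#E(F_7) = 11


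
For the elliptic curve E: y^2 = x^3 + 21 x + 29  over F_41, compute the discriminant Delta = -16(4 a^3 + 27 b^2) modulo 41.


4 a^3 + 27 b^2 = 4*21^3 + 27*29^2 = 37044 + 22707 = 59751
Delta = -16 * (59751) = -956016
Delta mod 41 = 22

Delta = 22 (mod 41)


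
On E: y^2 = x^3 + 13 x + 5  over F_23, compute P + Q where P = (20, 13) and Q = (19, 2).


P != Q, so use the chord formula.
s = (y2 - y1) / (x2 - x1) = (12) / (22) mod 23 = 11
x3 = s^2 - x1 - x2 mod 23 = 11^2 - 20 - 19 = 13
y3 = s (x1 - x3) - y1 mod 23 = 11 * (20 - 13) - 13 = 18

P + Q = (13, 18)


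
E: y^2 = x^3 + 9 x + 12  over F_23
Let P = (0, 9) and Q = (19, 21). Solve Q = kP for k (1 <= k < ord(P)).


Enumerate multiples of P until we hit Q = (19, 21):
  1P = (0, 9)
  2P = (6, 11)
  3P = (12, 10)
  4P = (15, 7)
  5P = (21, 3)
  6P = (11, 4)
  7P = (20, 21)
  8P = (19, 21)
Match found at i = 8.

k = 8


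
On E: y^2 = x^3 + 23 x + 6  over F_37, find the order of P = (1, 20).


Compute successive multiples of P until we hit O:
  1P = (1, 20)
  2P = (32, 32)
  3P = (8, 31)
  4P = (35, 27)
  5P = (27, 16)
  6P = (18, 31)
  7P = (6, 29)
  8P = (14, 1)
  ... (continuing to 36P)
  36P = O

ord(P) = 36


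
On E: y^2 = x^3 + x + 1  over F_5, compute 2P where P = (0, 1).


Doubling: s = (3 x1^2 + a) / (2 y1)
s = (3*0^2 + 1) / (2*1) mod 5 = 3
x3 = s^2 - 2 x1 mod 5 = 3^2 - 2*0 = 4
y3 = s (x1 - x3) - y1 mod 5 = 3 * (0 - 4) - 1 = 2

2P = (4, 2)


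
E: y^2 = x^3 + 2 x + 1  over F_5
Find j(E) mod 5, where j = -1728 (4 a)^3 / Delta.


Delta = -16(4 a^3 + 27 b^2) mod 5 = 1
-1728 * (4 a)^3 = -1728 * (4*2)^3 mod 5 = 4
j = 4 * 1^(-1) mod 5 = 4

j = 4 (mod 5)


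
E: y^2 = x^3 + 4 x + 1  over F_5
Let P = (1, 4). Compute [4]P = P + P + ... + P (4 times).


k = 4 = 100_2 (binary, LSB first: 001)
Double-and-add from P = (1, 4):
  bit 0 = 0: acc unchanged = O
  bit 1 = 0: acc unchanged = O
  bit 2 = 1: acc = O + (3, 0) = (3, 0)

4P = (3, 0)


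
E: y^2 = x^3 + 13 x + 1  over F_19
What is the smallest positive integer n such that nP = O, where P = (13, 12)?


Compute successive multiples of P until we hit O:
  1P = (13, 12)
  2P = (17, 9)
  3P = (5, 1)
  4P = (2, 15)
  5P = (8, 16)
  6P = (7, 6)
  7P = (0, 1)
  8P = (12, 2)
  ... (continuing to 25P)
  25P = O

ord(P) = 25


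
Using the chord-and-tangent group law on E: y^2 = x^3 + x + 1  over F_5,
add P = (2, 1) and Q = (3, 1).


P != Q, so use the chord formula.
s = (y2 - y1) / (x2 - x1) = (0) / (1) mod 5 = 0
x3 = s^2 - x1 - x2 mod 5 = 0^2 - 2 - 3 = 0
y3 = s (x1 - x3) - y1 mod 5 = 0 * (2 - 0) - 1 = 4

P + Q = (0, 4)


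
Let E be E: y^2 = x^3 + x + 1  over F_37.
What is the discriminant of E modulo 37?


4 a^3 + 27 b^2 = 4*1^3 + 27*1^2 = 4 + 27 = 31
Delta = -16 * (31) = -496
Delta mod 37 = 22

Delta = 22 (mod 37)


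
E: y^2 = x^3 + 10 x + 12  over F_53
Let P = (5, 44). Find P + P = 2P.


Doubling: s = (3 x1^2 + a) / (2 y1)
s = (3*5^2 + 10) / (2*44) mod 53 = 10
x3 = s^2 - 2 x1 mod 53 = 10^2 - 2*5 = 37
y3 = s (x1 - x3) - y1 mod 53 = 10 * (5 - 37) - 44 = 7

2P = (37, 7)


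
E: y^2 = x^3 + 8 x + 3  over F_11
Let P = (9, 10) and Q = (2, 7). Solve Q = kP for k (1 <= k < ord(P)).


Enumerate multiples of P until we hit Q = (2, 7):
  1P = (9, 10)
  2P = (5, 5)
  3P = (2, 7)
Match found at i = 3.

k = 3


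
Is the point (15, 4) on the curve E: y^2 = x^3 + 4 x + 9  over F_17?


Check whether y^2 = x^3 + 4 x + 9 (mod 17) for (x, y) = (15, 4).
LHS: y^2 = 4^2 mod 17 = 16
RHS: x^3 + 4 x + 9 = 15^3 + 4*15 + 9 mod 17 = 10
LHS != RHS

No, not on the curve


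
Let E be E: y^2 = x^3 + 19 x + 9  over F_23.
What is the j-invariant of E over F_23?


Delta = -16(4 a^3 + 27 b^2) mod 23 = 16
-1728 * (4 a)^3 = -1728 * (4*19)^3 mod 23 = 6
j = 6 * 16^(-1) mod 23 = 9

j = 9 (mod 23)


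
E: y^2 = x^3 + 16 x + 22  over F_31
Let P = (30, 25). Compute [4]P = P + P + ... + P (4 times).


k = 4 = 100_2 (binary, LSB first: 001)
Double-and-add from P = (30, 25):
  bit 0 = 0: acc unchanged = O
  bit 1 = 0: acc unchanged = O
  bit 2 = 1: acc = O + (3, 29) = (3, 29)

4P = (3, 29)


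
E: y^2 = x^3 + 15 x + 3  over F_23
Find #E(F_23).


For each x in F_23, count y with y^2 = x^3 + 15 x + 3 mod 23:
  x = 0: RHS = 3, y in [7, 16]  -> 2 point(s)
  x = 2: RHS = 18, y in [8, 15]  -> 2 point(s)
  x = 3: RHS = 6, y in [11, 12]  -> 2 point(s)
  x = 4: RHS = 12, y in [9, 14]  -> 2 point(s)
  x = 9: RHS = 16, y in [4, 19]  -> 2 point(s)
  x = 10: RHS = 3, y in [7, 16]  -> 2 point(s)
  x = 11: RHS = 4, y in [2, 21]  -> 2 point(s)
  x = 12: RHS = 2, y in [5, 18]  -> 2 point(s)
  x = 13: RHS = 3, y in [7, 16]  -> 2 point(s)
  x = 14: RHS = 13, y in [6, 17]  -> 2 point(s)
  x = 20: RHS = 0, y in [0]  -> 1 point(s)
Affine points: 21. Add the point at infinity: total = 22.

#E(F_23) = 22


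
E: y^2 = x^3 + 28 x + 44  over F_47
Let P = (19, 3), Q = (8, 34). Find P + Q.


P != Q, so use the chord formula.
s = (y2 - y1) / (x2 - x1) = (31) / (36) mod 47 = 10
x3 = s^2 - x1 - x2 mod 47 = 10^2 - 19 - 8 = 26
y3 = s (x1 - x3) - y1 mod 47 = 10 * (19 - 26) - 3 = 21

P + Q = (26, 21)


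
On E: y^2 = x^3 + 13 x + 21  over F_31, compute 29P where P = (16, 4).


k = 29 = 11101_2 (binary, LSB first: 10111)
Double-and-add from P = (16, 4):
  bit 0 = 1: acc = O + (16, 4) = (16, 4)
  bit 1 = 0: acc unchanged = (16, 4)
  bit 2 = 1: acc = (16, 4) + (1, 29) = (3, 26)
  bit 3 = 1: acc = (3, 26) + (14, 23) = (11, 10)
  bit 4 = 1: acc = (11, 10) + (21, 21) = (3, 5)

29P = (3, 5)


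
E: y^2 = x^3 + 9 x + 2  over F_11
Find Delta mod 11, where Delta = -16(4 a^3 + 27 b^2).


4 a^3 + 27 b^2 = 4*9^3 + 27*2^2 = 2916 + 108 = 3024
Delta = -16 * (3024) = -48384
Delta mod 11 = 5

Delta = 5 (mod 11)


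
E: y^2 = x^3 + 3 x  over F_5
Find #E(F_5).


For each x in F_5, count y with y^2 = x^3 + 3 x + 0 mod 5:
  x = 0: RHS = 0, y in [0]  -> 1 point(s)
  x = 1: RHS = 4, y in [2, 3]  -> 2 point(s)
  x = 2: RHS = 4, y in [2, 3]  -> 2 point(s)
  x = 3: RHS = 1, y in [1, 4]  -> 2 point(s)
  x = 4: RHS = 1, y in [1, 4]  -> 2 point(s)
Affine points: 9. Add the point at infinity: total = 10.

#E(F_5) = 10


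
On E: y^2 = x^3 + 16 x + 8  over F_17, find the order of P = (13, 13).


Compute successive multiples of P until we hit O:
  1P = (13, 13)
  2P = (4, 0)
  3P = (13, 4)
  4P = O

ord(P) = 4


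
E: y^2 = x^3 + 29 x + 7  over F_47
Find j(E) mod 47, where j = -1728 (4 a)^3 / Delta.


Delta = -16(4 a^3 + 27 b^2) mod 47 = 3
-1728 * (4 a)^3 = -1728 * (4*29)^3 mod 47 = 4
j = 4 * 3^(-1) mod 47 = 17

j = 17 (mod 47)


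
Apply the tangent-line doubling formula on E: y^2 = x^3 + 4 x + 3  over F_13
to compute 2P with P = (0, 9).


Doubling: s = (3 x1^2 + a) / (2 y1)
s = (3*0^2 + 4) / (2*9) mod 13 = 6
x3 = s^2 - 2 x1 mod 13 = 6^2 - 2*0 = 10
y3 = s (x1 - x3) - y1 mod 13 = 6 * (0 - 10) - 9 = 9

2P = (10, 9)


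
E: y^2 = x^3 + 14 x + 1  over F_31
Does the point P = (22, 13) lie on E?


Check whether y^2 = x^3 + 14 x + 1 (mod 31) for (x, y) = (22, 13).
LHS: y^2 = 13^2 mod 31 = 14
RHS: x^3 + 14 x + 1 = 22^3 + 14*22 + 1 mod 31 = 14
LHS = RHS

Yes, on the curve


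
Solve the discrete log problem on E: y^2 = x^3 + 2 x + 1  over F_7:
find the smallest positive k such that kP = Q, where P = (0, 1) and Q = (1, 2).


Enumerate multiples of P until we hit Q = (1, 2):
  1P = (0, 1)
  2P = (1, 5)
  3P = (1, 2)
Match found at i = 3.

k = 3


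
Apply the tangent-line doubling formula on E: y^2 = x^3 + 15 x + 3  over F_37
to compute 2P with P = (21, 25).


Doubling: s = (3 x1^2 + a) / (2 y1)
s = (3*21^2 + 15) / (2*25) mod 37 = 9
x3 = s^2 - 2 x1 mod 37 = 9^2 - 2*21 = 2
y3 = s (x1 - x3) - y1 mod 37 = 9 * (21 - 2) - 25 = 35

2P = (2, 35)


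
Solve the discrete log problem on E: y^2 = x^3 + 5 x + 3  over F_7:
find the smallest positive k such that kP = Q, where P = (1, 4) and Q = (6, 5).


Enumerate multiples of P until we hit Q = (6, 5):
  1P = (1, 4)
  2P = (6, 5)
Match found at i = 2.

k = 2


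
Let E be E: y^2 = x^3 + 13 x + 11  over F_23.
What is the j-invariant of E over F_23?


Delta = -16(4 a^3 + 27 b^2) mod 23 = 21
-1728 * (4 a)^3 = -1728 * (4*13)^3 mod 23 = 19
j = 19 * 21^(-1) mod 23 = 2

j = 2 (mod 23)


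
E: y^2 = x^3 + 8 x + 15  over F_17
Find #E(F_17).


For each x in F_17, count y with y^2 = x^3 + 8 x + 15 mod 17:
  x = 0: RHS = 15, y in [7, 10]  -> 2 point(s)
  x = 3: RHS = 15, y in [7, 10]  -> 2 point(s)
  x = 4: RHS = 9, y in [3, 14]  -> 2 point(s)
  x = 8: RHS = 13, y in [8, 9]  -> 2 point(s)
  x = 9: RHS = 0, y in [0]  -> 1 point(s)
  x = 13: RHS = 4, y in [2, 15]  -> 2 point(s)
  x = 14: RHS = 15, y in [7, 10]  -> 2 point(s)
  x = 15: RHS = 8, y in [5, 12]  -> 2 point(s)
Affine points: 15. Add the point at infinity: total = 16.

#E(F_17) = 16


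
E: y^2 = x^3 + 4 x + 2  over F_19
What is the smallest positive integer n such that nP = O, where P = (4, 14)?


Compute successive multiples of P until we hit O:
  1P = (4, 14)
  2P = (16, 18)
  3P = (16, 1)
  4P = (4, 5)
  5P = O

ord(P) = 5


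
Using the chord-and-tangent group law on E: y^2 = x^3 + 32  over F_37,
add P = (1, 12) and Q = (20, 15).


P != Q, so use the chord formula.
s = (y2 - y1) / (x2 - x1) = (3) / (19) mod 37 = 6
x3 = s^2 - x1 - x2 mod 37 = 6^2 - 1 - 20 = 15
y3 = s (x1 - x3) - y1 mod 37 = 6 * (1 - 15) - 12 = 15

P + Q = (15, 15)


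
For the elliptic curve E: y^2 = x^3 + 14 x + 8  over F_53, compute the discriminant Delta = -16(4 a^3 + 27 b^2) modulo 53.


4 a^3 + 27 b^2 = 4*14^3 + 27*8^2 = 10976 + 1728 = 12704
Delta = -16 * (12704) = -203264
Delta mod 53 = 44

Delta = 44 (mod 53)


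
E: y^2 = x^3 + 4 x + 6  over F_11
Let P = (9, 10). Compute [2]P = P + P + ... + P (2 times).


k = 2 = 10_2 (binary, LSB first: 01)
Double-and-add from P = (9, 10):
  bit 0 = 0: acc unchanged = O
  bit 1 = 1: acc = O + (2, 0) = (2, 0)

2P = (2, 0)


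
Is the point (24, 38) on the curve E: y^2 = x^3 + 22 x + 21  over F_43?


Check whether y^2 = x^3 + 22 x + 21 (mod 43) for (x, y) = (24, 38).
LHS: y^2 = 38^2 mod 43 = 25
RHS: x^3 + 22 x + 21 = 24^3 + 22*24 + 21 mod 43 = 11
LHS != RHS

No, not on the curve


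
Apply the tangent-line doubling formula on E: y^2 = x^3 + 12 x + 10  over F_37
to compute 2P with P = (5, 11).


Doubling: s = (3 x1^2 + a) / (2 y1)
s = (3*5^2 + 12) / (2*11) mod 37 = 9
x3 = s^2 - 2 x1 mod 37 = 9^2 - 2*5 = 34
y3 = s (x1 - x3) - y1 mod 37 = 9 * (5 - 34) - 11 = 24

2P = (34, 24)


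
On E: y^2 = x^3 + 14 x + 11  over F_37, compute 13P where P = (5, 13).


k = 13 = 1101_2 (binary, LSB first: 1011)
Double-and-add from P = (5, 13):
  bit 0 = 1: acc = O + (5, 13) = (5, 13)
  bit 1 = 0: acc unchanged = (5, 13)
  bit 2 = 1: acc = (5, 13) + (15, 9) = (29, 4)
  bit 3 = 1: acc = (29, 4) + (14, 19) = (32, 36)

13P = (32, 36)


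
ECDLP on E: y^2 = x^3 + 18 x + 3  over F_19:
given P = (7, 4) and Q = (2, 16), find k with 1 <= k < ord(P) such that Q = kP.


Enumerate multiples of P until we hit Q = (2, 16):
  1P = (7, 4)
  2P = (2, 16)
Match found at i = 2.

k = 2


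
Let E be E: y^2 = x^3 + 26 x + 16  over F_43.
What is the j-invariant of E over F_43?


Delta = -16(4 a^3 + 27 b^2) mod 43 = 20
-1728 * (4 a)^3 = -1728 * (4*26)^3 mod 43 = 42
j = 42 * 20^(-1) mod 43 = 15

j = 15 (mod 43)


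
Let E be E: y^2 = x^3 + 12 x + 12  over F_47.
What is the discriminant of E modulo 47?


4 a^3 + 27 b^2 = 4*12^3 + 27*12^2 = 6912 + 3888 = 10800
Delta = -16 * (10800) = -172800
Delta mod 47 = 19

Delta = 19 (mod 47)


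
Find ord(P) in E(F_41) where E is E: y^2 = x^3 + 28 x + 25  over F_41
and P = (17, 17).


Compute successive multiples of P until we hit O:
  1P = (17, 17)
  2P = (8, 33)
  3P = (6, 9)
  4P = (27, 13)
  5P = (7, 20)
  6P = (38, 18)
  7P = (31, 37)
  8P = (26, 17)
  ... (continuing to 39P)
  39P = O

ord(P) = 39


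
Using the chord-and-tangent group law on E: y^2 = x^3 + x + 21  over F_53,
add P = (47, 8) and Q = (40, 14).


P != Q, so use the chord formula.
s = (y2 - y1) / (x2 - x1) = (6) / (46) mod 53 = 37
x3 = s^2 - x1 - x2 mod 53 = 37^2 - 47 - 40 = 10
y3 = s (x1 - x3) - y1 mod 53 = 37 * (47 - 10) - 8 = 36

P + Q = (10, 36)


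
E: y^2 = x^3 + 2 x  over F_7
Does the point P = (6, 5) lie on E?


Check whether y^2 = x^3 + 2 x + 0 (mod 7) for (x, y) = (6, 5).
LHS: y^2 = 5^2 mod 7 = 4
RHS: x^3 + 2 x + 0 = 6^3 + 2*6 + 0 mod 7 = 4
LHS = RHS

Yes, on the curve


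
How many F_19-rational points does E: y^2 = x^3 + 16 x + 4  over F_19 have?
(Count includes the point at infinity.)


For each x in F_19, count y with y^2 = x^3 + 16 x + 4 mod 19:
  x = 0: RHS = 4, y in [2, 17]  -> 2 point(s)
  x = 2: RHS = 6, y in [5, 14]  -> 2 point(s)
  x = 5: RHS = 0, y in [0]  -> 1 point(s)
  x = 8: RHS = 17, y in [6, 13]  -> 2 point(s)
  x = 10: RHS = 5, y in [9, 10]  -> 2 point(s)
  x = 12: RHS = 5, y in [9, 10]  -> 2 point(s)
  x = 15: RHS = 9, y in [3, 16]  -> 2 point(s)
  x = 16: RHS = 5, y in [9, 10]  -> 2 point(s)
  x = 18: RHS = 6, y in [5, 14]  -> 2 point(s)
Affine points: 17. Add the point at infinity: total = 18.

#E(F_19) = 18


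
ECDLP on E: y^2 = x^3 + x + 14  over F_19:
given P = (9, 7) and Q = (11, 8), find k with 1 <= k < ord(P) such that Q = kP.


Enumerate multiples of P until we hit Q = (11, 8):
  1P = (9, 7)
  2P = (12, 14)
  3P = (14, 13)
  4P = (2, 9)
  5P = (17, 17)
  6P = (10, 6)
  7P = (1, 4)
  8P = (13, 1)
  9P = (4, 14)
  10P = (11, 11)
  11P = (3, 5)
  12P = (5, 7)
  13P = (5, 12)
  14P = (3, 14)
  15P = (11, 8)
Match found at i = 15.

k = 15


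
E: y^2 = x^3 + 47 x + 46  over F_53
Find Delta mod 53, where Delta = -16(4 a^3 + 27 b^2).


4 a^3 + 27 b^2 = 4*47^3 + 27*46^2 = 415292 + 57132 = 472424
Delta = -16 * (472424) = -7558784
Delta mod 53 = 23

Delta = 23 (mod 53)


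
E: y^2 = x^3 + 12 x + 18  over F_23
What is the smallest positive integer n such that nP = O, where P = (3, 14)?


Compute successive multiples of P until we hit O:
  1P = (3, 14)
  2P = (7, 10)
  3P = (14, 20)
  4P = (12, 2)
  5P = (20, 1)
  6P = (13, 18)
  7P = (9, 2)
  8P = (15, 10)
  ... (continuing to 29P)
  29P = O

ord(P) = 29


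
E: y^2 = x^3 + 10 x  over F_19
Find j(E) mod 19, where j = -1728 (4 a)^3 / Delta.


Delta = -16(4 a^3 + 27 b^2) mod 19 = 11
-1728 * (4 a)^3 = -1728 * (4*10)^3 mod 19 = 8
j = 8 * 11^(-1) mod 19 = 18

j = 18 (mod 19)


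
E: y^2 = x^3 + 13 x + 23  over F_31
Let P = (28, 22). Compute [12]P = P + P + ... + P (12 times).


k = 12 = 1100_2 (binary, LSB first: 0011)
Double-and-add from P = (28, 22):
  bit 0 = 0: acc unchanged = O
  bit 1 = 0: acc unchanged = O
  bit 2 = 1: acc = O + (12, 4) = (12, 4)
  bit 3 = 1: acc = (12, 4) + (21, 3) = (16, 24)

12P = (16, 24)


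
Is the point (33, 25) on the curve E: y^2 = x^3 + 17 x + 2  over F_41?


Check whether y^2 = x^3 + 17 x + 2 (mod 41) for (x, y) = (33, 25).
LHS: y^2 = 25^2 mod 41 = 10
RHS: x^3 + 17 x + 2 = 33^3 + 17*33 + 2 mod 41 = 10
LHS = RHS

Yes, on the curve


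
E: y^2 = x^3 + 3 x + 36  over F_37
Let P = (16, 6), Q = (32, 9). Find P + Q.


P != Q, so use the chord formula.
s = (y2 - y1) / (x2 - x1) = (3) / (16) mod 37 = 21
x3 = s^2 - x1 - x2 mod 37 = 21^2 - 16 - 32 = 23
y3 = s (x1 - x3) - y1 mod 37 = 21 * (16 - 23) - 6 = 32

P + Q = (23, 32)


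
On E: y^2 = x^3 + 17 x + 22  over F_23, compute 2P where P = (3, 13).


Doubling: s = (3 x1^2 + a) / (2 y1)
s = (3*3^2 + 17) / (2*13) mod 23 = 7
x3 = s^2 - 2 x1 mod 23 = 7^2 - 2*3 = 20
y3 = s (x1 - x3) - y1 mod 23 = 7 * (3 - 20) - 13 = 6

2P = (20, 6)


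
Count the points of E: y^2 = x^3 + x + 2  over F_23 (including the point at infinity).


For each x in F_23, count y with y^2 = x^3 + 1 x + 2 mod 23:
  x = 0: RHS = 2, y in [5, 18]  -> 2 point(s)
  x = 1: RHS = 4, y in [2, 21]  -> 2 point(s)
  x = 2: RHS = 12, y in [9, 14]  -> 2 point(s)
  x = 3: RHS = 9, y in [3, 20]  -> 2 point(s)
  x = 4: RHS = 1, y in [1, 22]  -> 2 point(s)
  x = 8: RHS = 16, y in [4, 19]  -> 2 point(s)
  x = 9: RHS = 4, y in [2, 21]  -> 2 point(s)
  x = 10: RHS = 0, y in [0]  -> 1 point(s)
  x = 13: RHS = 4, y in [2, 21]  -> 2 point(s)
  x = 14: RHS = 0, y in [0]  -> 1 point(s)
  x = 19: RHS = 3, y in [7, 16]  -> 2 point(s)
  x = 20: RHS = 18, y in [8, 15]  -> 2 point(s)
  x = 22: RHS = 0, y in [0]  -> 1 point(s)
Affine points: 23. Add the point at infinity: total = 24.

#E(F_23) = 24


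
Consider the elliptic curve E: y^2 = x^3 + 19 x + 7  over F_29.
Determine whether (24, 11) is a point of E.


Check whether y^2 = x^3 + 19 x + 7 (mod 29) for (x, y) = (24, 11).
LHS: y^2 = 11^2 mod 29 = 5
RHS: x^3 + 19 x + 7 = 24^3 + 19*24 + 7 mod 29 = 19
LHS != RHS

No, not on the curve


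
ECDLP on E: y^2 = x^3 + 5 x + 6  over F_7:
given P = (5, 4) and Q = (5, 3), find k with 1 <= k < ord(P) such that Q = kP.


Enumerate multiples of P until we hit Q = (5, 3):
  1P = (5, 4)
  2P = (6, 0)
  3P = (5, 3)
Match found at i = 3.

k = 3


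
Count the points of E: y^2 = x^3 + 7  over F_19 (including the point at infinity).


For each x in F_19, count y with y^2 = x^3 + 0 x + 7 mod 19:
  x = 0: RHS = 7, y in [8, 11]  -> 2 point(s)
  x = 8: RHS = 6, y in [5, 14]  -> 2 point(s)
  x = 10: RHS = 0, y in [0]  -> 1 point(s)
  x = 12: RHS = 6, y in [5, 14]  -> 2 point(s)
  x = 13: RHS = 0, y in [0]  -> 1 point(s)
  x = 15: RHS = 0, y in [0]  -> 1 point(s)
  x = 18: RHS = 6, y in [5, 14]  -> 2 point(s)
Affine points: 11. Add the point at infinity: total = 12.

#E(F_19) = 12


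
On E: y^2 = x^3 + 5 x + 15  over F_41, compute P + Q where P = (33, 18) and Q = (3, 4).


P != Q, so use the chord formula.
s = (y2 - y1) / (x2 - x1) = (27) / (11) mod 41 = 36
x3 = s^2 - x1 - x2 mod 41 = 36^2 - 33 - 3 = 30
y3 = s (x1 - x3) - y1 mod 41 = 36 * (33 - 30) - 18 = 8

P + Q = (30, 8)


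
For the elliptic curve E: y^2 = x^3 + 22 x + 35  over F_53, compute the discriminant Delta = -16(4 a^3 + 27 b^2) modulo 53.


4 a^3 + 27 b^2 = 4*22^3 + 27*35^2 = 42592 + 33075 = 75667
Delta = -16 * (75667) = -1210672
Delta mod 53 = 7

Delta = 7 (mod 53)


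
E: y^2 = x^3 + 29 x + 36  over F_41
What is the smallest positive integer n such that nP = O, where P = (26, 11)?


Compute successive multiples of P until we hit O:
  1P = (26, 11)
  2P = (29, 16)
  3P = (7, 7)
  4P = (6, 4)
  5P = (0, 35)
  6P = (11, 13)
  7P = (37, 26)
  8P = (9, 1)
  ... (continuing to 45P)
  45P = O

ord(P) = 45


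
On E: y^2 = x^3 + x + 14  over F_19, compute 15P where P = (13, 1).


k = 15 = 1111_2 (binary, LSB first: 1111)
Double-and-add from P = (13, 1):
  bit 0 = 1: acc = O + (13, 1) = (13, 1)
  bit 1 = 1: acc = (13, 1) + (4, 5) = (9, 12)
  bit 2 = 1: acc = (9, 12) + (1, 4) = (10, 6)
  bit 3 = 1: acc = (10, 6) + (3, 14) = (17, 2)

15P = (17, 2)


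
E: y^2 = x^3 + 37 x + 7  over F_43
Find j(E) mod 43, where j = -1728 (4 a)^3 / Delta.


Delta = -16(4 a^3 + 27 b^2) mod 43 = 9
-1728 * (4 a)^3 = -1728 * (4*37)^3 mod 43 = 39
j = 39 * 9^(-1) mod 43 = 33

j = 33 (mod 43)


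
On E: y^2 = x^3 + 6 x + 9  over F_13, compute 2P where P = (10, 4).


Doubling: s = (3 x1^2 + a) / (2 y1)
s = (3*10^2 + 6) / (2*4) mod 13 = 9
x3 = s^2 - 2 x1 mod 13 = 9^2 - 2*10 = 9
y3 = s (x1 - x3) - y1 mod 13 = 9 * (10 - 9) - 4 = 5

2P = (9, 5)
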